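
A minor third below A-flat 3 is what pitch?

Counting three letter names down from A lands on F.
A minor third spans 3 semitones, so from Ab3 the target pitch is F3.

F 3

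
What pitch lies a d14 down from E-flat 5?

F-sharp 3

Seven letters down from E (plus an octave) reaches F.
Moving 21 semitones down from Eb5 (the size of a diminished fourteenth) reaches F#3.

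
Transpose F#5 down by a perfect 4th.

Counting four letter names down from F lands on C.
A perfect fourth spans 5 semitones, so from F#5 the target pitch is C#5.

C#5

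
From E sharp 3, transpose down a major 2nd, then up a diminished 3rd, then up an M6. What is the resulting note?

D 4

Down a major second from E#3: D#3 (2 semitones down).
Up a diminished third from D#3: F3 (2 semitones up).
F3 up a major sixth → D4 (9 semitones).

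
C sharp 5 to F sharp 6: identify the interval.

P11

C to F spans four letter names (C-D-E-F), plus an octave, so the interval is some kind of eleventh.
C#5 to F#6 is 17 semitones, matching the perfect eleventh exactly, so the quality is perfect.
(Equivalently, a compound perfect fourth: a perfect fourth plus an octave.)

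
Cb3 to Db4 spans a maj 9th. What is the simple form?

M2

Take out an octave (7 from the number): 9 − 7 = 2.
That makes a major ninth a compound major second — an octave plus a major second.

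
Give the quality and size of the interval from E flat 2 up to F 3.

major ninth

E to F spans two letter names (E-F), plus an octave, so the interval is some kind of ninth.
Eb2 to F3 is 14 semitones, matching the major ninth exactly, so the quality is major.
(Equivalently, a compound major second: a major second plus an octave.)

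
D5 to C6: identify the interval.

m7

D to C spans seven letter names (D-E-F-G-A-B-C): a seventh.
D5 to C6 is 10 semitones, a half step short of the major seventh (11), so this is minor.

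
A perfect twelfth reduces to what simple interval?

perfect fifth

Subtracting seven from the interval number removes an octave: 12 − 7 = 5.
So a perfect twelfth is an octave plus a perfect fifth. The quality is unchanged.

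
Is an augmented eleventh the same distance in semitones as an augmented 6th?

An augmented eleventh is 18 semitones but an augmented sixth is 10 semitones — different sizes.

No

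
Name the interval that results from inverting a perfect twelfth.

perfect 4th

First reduce the compound perfect twelfth to its simple form, a perfect fifth.
The rule of nine gives the new number: 9 − 5 = 4, so a fifth becomes a fourth.
The quality also flips — perfect stays perfect — giving a perfect fourth.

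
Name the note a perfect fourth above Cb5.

The fourth takes the letter from C up to F.
A perfect fourth spans 5 semitones, so from Cb5 the target pitch is Fb5.

Fb5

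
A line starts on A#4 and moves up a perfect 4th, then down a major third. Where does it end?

A perfect fourth up from A#4 is D#5.
A major third down from D#5 is B4.

B4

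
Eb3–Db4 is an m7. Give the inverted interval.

Interval numbers invert to sum to nine: 7 + 2 = 9, so a seventh inverts to a second.
The quality also flips — minor becomes major — giving a major second.

M2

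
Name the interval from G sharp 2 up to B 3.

G to B spans three letter names (G-A-B), plus an octave — that makes it a tenth of some quality.
At 15 semitones, G#2→B3 falls one short of a major tenth: minor.
(Equivalently, a compound minor third: a minor third plus an octave.)

minor 10th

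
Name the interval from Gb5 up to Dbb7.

G to D spans five letter names (G-A-B-C-D), plus an octave, so the interval is some kind of twelfth.
A perfect twelfth would be 19 semitones; Gb5 to Dbb7 is 18, one semitone narrower, so the interval is diminished.
(Equivalently, a compound diminished fifth: a diminished fifth plus an octave.)

diminished twelfth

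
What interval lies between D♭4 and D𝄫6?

diminished fifteenth

D to D is the same letter name, plus 2 octaves, so the interval is some kind of fifteenth.
Db4 to Dbb6 spans 23 semitones — one semitone narrower than the perfect fifteenth (24) — giving a diminished fifteenth.
(Equivalently, a compound diminished octave: a diminished octave plus an octave.)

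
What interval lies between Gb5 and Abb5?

minor second

G to A spans two letter names (G-A), so the interval is some kind of second.
Gb5 to Abb5 is 1 semitone, a half step short of the major second (2), so this is minor.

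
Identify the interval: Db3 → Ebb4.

minor ninth

D to E spans two letter names (D-E), plus an octave: a ninth.
A major ninth would be 14 semitones, but Db3 to Ebb4 is 13 — one semitone narrower, making it a minor ninth.
(Equivalently, a compound minor second: a minor second plus an octave.)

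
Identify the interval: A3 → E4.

A to E spans five letter names (A-B-C-D-E), so the interval is some kind of fifth.
A3 to E4 is 7 semitones, matching the perfect fifth exactly, so the quality is perfect.

perfect 5th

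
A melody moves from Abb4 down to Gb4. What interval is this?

minor second

Descending from Abb4 to Gb4 is the same interval as ascending Gb4 to Abb4.
G to A spans two letter names (G-A): a second.
Gb4 to Abb4 is 1 semitone, a half step short of the major second (2), so this is minor.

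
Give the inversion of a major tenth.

minor 6th

First reduce the compound major tenth to its simple form, a major third.
Inverted interval numbers add to nine, so a third pairs with a sixth (3 + 6 = 9).
Quality inverts too: major becomes minor. That makes the inversion a minor sixth.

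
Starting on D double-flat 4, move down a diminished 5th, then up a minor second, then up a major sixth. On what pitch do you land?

F flat 4

A diminished fifth down from Dbb4 is Gb3.
Up a minor second from Gb3: Abb3 (1 semitone up).
A major sixth up from Abb3 is Fb4.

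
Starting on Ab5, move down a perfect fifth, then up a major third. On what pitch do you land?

A perfect fifth down from Ab5 is Db5.
A major third up from Db5 is F5.

F5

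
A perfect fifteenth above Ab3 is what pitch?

Ab5

A fifteenth keeps the letter name A, two octaves up from A.
A perfect fifteenth is 24 semitones; 24 semitones up from Ab3 gives Ab5.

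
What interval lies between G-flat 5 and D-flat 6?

perfect fifth

G to D spans five letter names (G-A-B-C-D) — that makes it a fifth of some quality.
Gb5 to Db6 is 7 semitones, matching the perfect fifth exactly, so the quality is perfect.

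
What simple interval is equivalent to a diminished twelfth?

Take out an octave (7 from the number): 12 − 7 = 5.
So a diminished twelfth is an octave plus a diminished fifth. The quality is unchanged.

diminished 5th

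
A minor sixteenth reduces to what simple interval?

Subtracting seven from the interval number removes an octave: 16 − 14 = 2.
Quality carries through unchanged, so the simple form is a minor second.

minor second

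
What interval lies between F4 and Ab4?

F to A spans three letter names (F-G-A): a third.
A major third would be 4 semitones, but F4 to Ab4 is 3 — one semitone narrower, making it a minor third.

m3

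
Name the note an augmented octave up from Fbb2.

An octave keeps the letter name F, an octave up from F.
Moving 13 semitones up from Fbb2 (the size of an augmented octave) reaches Fb3.

Fb3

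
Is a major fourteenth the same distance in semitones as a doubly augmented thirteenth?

Yes

A major fourteenth spans 23 semitones, and a doubly augmented thirteenth also spans 23 semitones — they're enharmonic.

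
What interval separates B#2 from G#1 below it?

M10

Descending from B#2 to G#1 is the same interval as ascending G#1 to B#2.
G to B spans three letter names (G-A-B), plus an octave: a tenth.
G#1 to B#2 is 16 semitones, matching the major tenth exactly, so the quality is major.
(Equivalently, a compound major third: a major third plus an octave.)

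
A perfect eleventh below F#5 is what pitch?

Counting four letter names plus an octave down from F lands on C.
A perfect eleventh is 17 semitones; 17 semitones down from F#5 gives C#4.

C#4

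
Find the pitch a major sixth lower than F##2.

Six letter names down from F: A.
A major sixth is 9 semitones; 9 semitones down from F##2 gives A#1.

A#1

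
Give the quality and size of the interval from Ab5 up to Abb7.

diminished 15th

A to A is the same letter name, plus 2 octaves — that makes it a fifteenth of some quality.
Ab5 to Abb7 spans 23 semitones — one semitone narrower than the perfect fifteenth (24) — giving a diminished fifteenth.
(Equivalently, a compound diminished octave: a diminished octave plus an octave.)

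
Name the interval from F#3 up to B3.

perfect fourth

F to B spans four letter names (F-G-A-B): a fourth.
F#3 to B3 is 5 semitones, matching the perfect fourth exactly, so the quality is perfect.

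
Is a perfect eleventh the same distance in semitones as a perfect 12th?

A perfect eleventh spans 17 semitones; a perfect twelfth spans 19 semitones. They differ by 2.

No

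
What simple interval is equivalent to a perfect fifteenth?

perfect octave

Take out an octave (7 from the number): 15 − 7 = 8.
So a perfect fifteenth is an octave plus a perfect octave. The quality is unchanged.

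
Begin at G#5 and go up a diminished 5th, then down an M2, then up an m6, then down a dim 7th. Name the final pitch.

B5

Up a diminished fifth from G#5: D6 (6 semitones up).
A major second down from D6 is C6.
A minor sixth up from C6 is Ab6.
A diminished seventh down from Ab6 is B5.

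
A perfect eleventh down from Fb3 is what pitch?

Counting four letter names plus an octave down from F lands on C.
A perfect eleventh is 17 semitones; 17 semitones down from Fb3 gives Cb2.

Cb2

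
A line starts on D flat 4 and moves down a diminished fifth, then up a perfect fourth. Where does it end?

Down a diminished fifth from Db4: G3 (6 semitones down).
A perfect fourth up from G3 is C4.

C 4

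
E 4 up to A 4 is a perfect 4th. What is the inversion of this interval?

The rule of nine gives the new number: 9 − 4 = 5, so a fourth becomes a fifth.
And perfect stays perfect under inversion, so we get a perfect fifth.

perfect fifth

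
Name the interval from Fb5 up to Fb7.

perfect 15th

F to F is the same letter name, plus 2 octaves — that makes it a fifteenth of some quality.
The perfect fifteenth spans 24 semitones, and Fb5 to Fb7 is exactly 24 semitones — so this is a perfect fifteenth.
(Equivalently, a compound perfect octave: a perfect octave plus an octave.)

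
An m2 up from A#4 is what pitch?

B4

Counting two letter names up from A lands on B.
A minor second spans 1 semitone, so from A#4 the target pitch is B4.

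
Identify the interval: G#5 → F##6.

G to F spans seven letter names (G-A-B-C-D-E-F) — that makes it a seventh of some quality.
Counting semitones, G#5→F##6 is 11, which is the major seventh.

major seventh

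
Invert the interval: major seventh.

minor 2nd

The rule of nine gives the new number: 9 − 7 = 2, so a seventh becomes a second.
Quality inverts too: major becomes minor. That makes the inversion a minor second.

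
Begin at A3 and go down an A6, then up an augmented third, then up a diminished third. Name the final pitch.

A3 down an augmented sixth → Cb3 (10 semitones).
An augmented third up from Cb3 is E3.
A diminished third up from E3 is Gb3.

Gb3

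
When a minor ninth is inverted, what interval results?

major 7th

First reduce the compound minor ninth to its simple form, a minor second.
Interval numbers invert to sum to nine: 2 + 7 = 9, so a second inverts to a seventh.
Quality inverts too: minor becomes major. That makes the inversion a major seventh.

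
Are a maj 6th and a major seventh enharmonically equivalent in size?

A major sixth is 9 semitones but a major seventh is 11 semitones — different sizes.

No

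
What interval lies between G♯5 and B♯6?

G to B spans three letter names (G-A-B), plus an octave — that makes it a tenth of some quality.
Counting semitones, G#5→B#6 is 16, which is the major tenth.
(Equivalently, a compound major third: a major third plus an octave.)

major tenth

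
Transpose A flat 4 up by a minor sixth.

F flat 5

Six letter names up from A: F.
Moving 8 semitones up from Ab4 (the size of a minor sixth) reaches Fb5.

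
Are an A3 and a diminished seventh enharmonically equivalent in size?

No

5 semitones (augmented third) vs 9 semitones (diminished seventh): not equal.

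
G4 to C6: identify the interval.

G to C spans four letter names (G-A-B-C), plus an octave, so the interval is some kind of eleventh.
The perfect eleventh spans 17 semitones, and G4 to C6 is exactly 17 semitones — so this is a perfect eleventh.
(Equivalently, a compound perfect fourth: a perfect fourth plus an octave.)

perfect 11th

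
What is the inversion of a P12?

First reduce the compound perfect twelfth to its simple form, a perfect fifth.
Interval numbers invert to sum to nine: 5 + 4 = 9, so a fifth inverts to a fourth.
The quality also flips — perfect stays perfect — giving a perfect fourth.

P4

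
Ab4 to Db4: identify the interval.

P5

Descending from Ab4 to Db4 is the same interval as ascending Db4 to Ab4.
D to A spans five letter names (D-E-F-G-A): a fifth.
Db4 to Ab4 is 7 semitones, matching the perfect fifth exactly, so the quality is perfect.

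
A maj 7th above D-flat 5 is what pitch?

Seven letter names up from D: C.
A major seventh is 11 semitones; 11 semitones up from Db5 gives C6.

C 6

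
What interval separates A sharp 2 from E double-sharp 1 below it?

Descending from A#2 to E##1 is the same interval as ascending E##1 to A#2.
E to A spans four letter names (E-F-G-A), plus an octave: an eleventh.
A perfect eleventh would be 17 semitones; E##1 to A#2 is 16, one semitone narrower, so the interval is diminished.
(Equivalently, a compound diminished fourth: a diminished fourth plus an octave.)

diminished 11th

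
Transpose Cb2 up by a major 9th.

Db3

Two letters up from C (plus an octave) reaches D.
Moving 14 semitones up from Cb2 (the size of a major ninth) reaches Db3.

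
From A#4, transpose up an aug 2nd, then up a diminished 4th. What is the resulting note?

Up an augmented second from A#4: B##4 (3 semitones up).
A diminished fourth up from B##4 is E#5.

E#5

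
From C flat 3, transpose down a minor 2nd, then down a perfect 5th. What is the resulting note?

E flat 2

Down a minor second from Cb3: Bb2 (1 semitone down).
A perfect fifth down from Bb2 is Eb2.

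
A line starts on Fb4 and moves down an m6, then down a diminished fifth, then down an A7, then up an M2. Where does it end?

Fb2

Fb4 down a minor sixth → Ab3 (8 semitones).
A diminished fifth down from Ab3 is D3.
Down an augmented seventh from D3: Ebb2 (12 semitones down).
Ebb2 up a major second → Fb2 (2 semitones).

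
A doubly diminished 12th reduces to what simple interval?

dd5

Subtracting seven from the interval number removes an octave: 12 − 7 = 5.
Quality carries through unchanged, so the simple form is a doubly diminished fifth.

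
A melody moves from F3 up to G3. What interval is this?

M2

F to G spans two letter names (F-G), so the interval is some kind of second.
F3 to G3 is 2 semitones, matching the major second exactly, so the quality is major.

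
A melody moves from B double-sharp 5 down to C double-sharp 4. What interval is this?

Descending from B##5 to C##4 is the same interval as ascending C##4 to B##5.
C to B spans seven letter names (C-D-E-F-G-A-B), plus an octave — that makes it a fourteenth of some quality.
The major fourteenth spans 23 semitones, and C##4 to B##5 is exactly 23 semitones — so this is a major fourteenth.
(Equivalently, a compound major seventh: a major seventh plus an octave.)

major fourteenth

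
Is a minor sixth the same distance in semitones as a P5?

A minor sixth is 8 semitones but a perfect fifth is 7 semitones — different sizes.

No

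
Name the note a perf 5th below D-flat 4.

G-flat 3

The fifth takes the letter from D down to G.
A perfect fifth is 7 semitones; 7 semitones down from Db4 gives Gb3.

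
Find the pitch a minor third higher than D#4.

The third takes the letter from D up to F.
A minor third spans 3 semitones, so from D#4 the target pitch is F#4.

F#4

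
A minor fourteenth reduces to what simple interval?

Subtracting seven from the interval number removes an octave: 14 − 7 = 7.
So a minor fourteenth is an octave plus a minor seventh. The quality is unchanged.

minor seventh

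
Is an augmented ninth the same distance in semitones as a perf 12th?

An augmented ninth is 15 semitones but a perfect twelfth is 19 semitones — different sizes.

No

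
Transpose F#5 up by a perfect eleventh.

The eleventh's letter: F up four letter names plus an octave → B.
A perfect eleventh is 17 semitones; 17 semitones up from F#5 gives B6.

B6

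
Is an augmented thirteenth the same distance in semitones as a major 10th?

No

22 semitones (augmented thirteenth) vs 16 semitones (major tenth): not equal.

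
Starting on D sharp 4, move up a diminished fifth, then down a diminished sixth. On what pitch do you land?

C double-sharp 4

A diminished fifth up from D#4 is A4.
Down a diminished sixth from A4: C##4 (7 semitones down).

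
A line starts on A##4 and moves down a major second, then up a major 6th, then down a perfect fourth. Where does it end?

B##4

A##4 down a major second → G##4 (2 semitones).
A major sixth up from G##4 is E##5.
Down a perfect fourth from E##5: B##4 (5 semitones down).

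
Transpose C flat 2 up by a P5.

Counting five letter names up from C lands on G.
A perfect fifth spans 7 semitones, so from Cb2 the target pitch is Gb2.

G flat 2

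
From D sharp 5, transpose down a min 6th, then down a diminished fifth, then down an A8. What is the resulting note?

B sharp 2

Down a minor sixth from D#5: F##4 (8 semitones down).
Down a diminished fifth from F##4: B##3 (6 semitones down).
Down an augmented octave from B##3: B#2 (13 semitones down).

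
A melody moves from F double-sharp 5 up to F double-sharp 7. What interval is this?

perfect fifteenth

F to F is the same letter name, plus 2 octaves — that makes it a fifteenth of some quality.
Counting semitones, F##5→F##7 is 24, which is the perfect fifteenth.
(Equivalently, a compound perfect octave: a perfect octave plus an octave.)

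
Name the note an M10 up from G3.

Counting three letter names plus an octave up from G lands on B.
A major tenth is 16 semitones; 16 semitones up from G3 gives B4.

B4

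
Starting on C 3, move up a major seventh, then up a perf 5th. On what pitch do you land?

Up a major seventh from C3: B3 (11 semitones up).
Up a perfect fifth from B3: F#4 (7 semitones up).

F sharp 4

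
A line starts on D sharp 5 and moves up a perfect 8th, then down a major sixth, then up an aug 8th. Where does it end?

F double-sharp 6

Up a perfect octave from D#5: D#6 (12 semitones up).
A major sixth down from D#6 is F#5.
An augmented octave up from F#5 is F##6.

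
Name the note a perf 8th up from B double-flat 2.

B double-flat 3

An octave keeps the letter name B, an octave up from B.
Moving 12 semitones up from Bbb2 (the size of a perfect octave) reaches Bbb3.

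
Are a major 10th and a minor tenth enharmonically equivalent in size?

A major tenth is 16 semitones but a minor tenth is 15 semitones — different sizes.

No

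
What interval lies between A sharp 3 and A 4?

A to A is the same letter name, plus an octave: an octave.
A#3 to A4 spans 11 semitones — one semitone narrower than the perfect octave (12) — giving a diminished octave.

diminished 8th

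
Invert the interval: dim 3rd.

Interval numbers invert to sum to nine: 3 + 6 = 9, so a third inverts to a sixth.
And diminished becomes augmented under inversion, so we get an augmented sixth.

augmented 6th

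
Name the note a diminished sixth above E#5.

The sixth takes the letter from E up to C.
A diminished sixth is 7 semitones; 7 semitones up from E#5 gives C6.

C6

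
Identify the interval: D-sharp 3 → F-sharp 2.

major sixth

Descending from D#3 to F#2 is the same interval as ascending F#2 to D#3.
F to D spans six letter names (F-G-A-B-C-D) — that makes it a sixth of some quality.
F#2 to D#3 is 9 semitones, matching the major sixth exactly, so the quality is major.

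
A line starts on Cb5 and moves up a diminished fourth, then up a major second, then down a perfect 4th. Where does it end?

Dbb5

Up a diminished fourth from Cb5: Fbb5 (4 semitones up).
A major second up from Fbb5 is Gbb5.
Down a perfect fourth from Gbb5: Dbb5 (5 semitones down).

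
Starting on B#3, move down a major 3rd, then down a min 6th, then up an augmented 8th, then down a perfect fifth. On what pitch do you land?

E##3

B#3 down a major third → G#3 (4 semitones).
Down a minor sixth from G#3: B#2 (8 semitones down).
Up an augmented octave from B#2: B##3 (13 semitones up).
Down a perfect fifth from B##3: E##3 (7 semitones down).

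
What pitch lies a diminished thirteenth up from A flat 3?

F double-flat 5

Six letters up from A (plus an octave) reaches F.
A diminished thirteenth spans 19 semitones, so from Ab3 the target pitch is Fbb5.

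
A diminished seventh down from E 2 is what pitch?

F-double-sharp 1

The seventh takes the letter from E down to F.
A diminished seventh is 9 semitones; 9 semitones down from E2 gives F##1.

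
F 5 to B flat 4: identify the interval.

Descending from F5 to Bb4 is the same interval as ascending Bb4 to F5.
B to F spans five letter names (B-C-D-E-F): a fifth.
Bb4 to F5 is 7 semitones, matching the perfect fifth exactly, so the quality is perfect.

perfect fifth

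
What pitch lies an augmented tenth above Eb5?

Three letters up from E (plus an octave) reaches G.
An augmented tenth spans 17 semitones, so from Eb5 the target pitch is G#6.

G#6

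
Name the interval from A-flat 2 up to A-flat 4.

A to A is the same letter name, plus 2 octaves, so the interval is some kind of fifteenth.
The perfect fifteenth spans 24 semitones, and Ab2 to Ab4 is exactly 24 semitones — so this is a perfect fifteenth.
(Equivalently, a compound perfect octave: a perfect octave plus an octave.)

P15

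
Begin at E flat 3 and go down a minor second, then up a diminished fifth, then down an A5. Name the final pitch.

Eb3 down a minor second → D3 (1 semitone).
D3 up a diminished fifth → Ab3 (6 semitones).
Ab3 down an augmented fifth → Dbb3 (8 semitones).

D double-flat 3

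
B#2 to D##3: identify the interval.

B to D spans three letter names (B-C-D) — that makes it a third of some quality.
Counting semitones, B#2→D##3 is 4, which is the major third.

major third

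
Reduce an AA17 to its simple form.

Take out 2 octaves (14 from the number): 17 − 14 = 3.
Quality carries through unchanged, so the simple form is a doubly augmented third.

doubly augmented 3rd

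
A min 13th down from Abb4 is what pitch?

Six letters down from A (plus an octave) reaches C.
Moving 20 semitones down from Abb4 (the size of a minor thirteenth) reaches Cb3.

Cb3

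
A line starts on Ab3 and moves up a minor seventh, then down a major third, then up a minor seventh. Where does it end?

Dbb5

A minor seventh up from Ab3 is Gb4.
Gb4 down a major third → Ebb4 (4 semitones).
Up a minor seventh from Ebb4: Dbb5 (10 semitones up).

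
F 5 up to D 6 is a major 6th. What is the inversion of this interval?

minor 3rd

Inverted interval numbers add to nine, so a sixth pairs with a third (6 + 3 = 9).
The quality also flips — major becomes minor — giving a minor third.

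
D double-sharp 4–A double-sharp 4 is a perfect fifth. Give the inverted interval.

Interval numbers invert to sum to nine: 5 + 4 = 9, so a fifth inverts to a fourth.
The quality also flips — perfect stays perfect — giving a perfect fourth.

perfect fourth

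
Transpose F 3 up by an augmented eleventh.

The eleventh's letter: F up four letter names plus an octave → B.
An augmented eleventh spans 18 semitones, so from F3 the target pitch is B4.

B 4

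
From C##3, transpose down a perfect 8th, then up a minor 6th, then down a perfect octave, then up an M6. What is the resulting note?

A perfect octave down from C##3 is C##2.
C##2 up a minor sixth → A#2 (8 semitones).
A#2 down a perfect octave → A#1 (12 semitones).
A#1 up a major sixth → F##2 (9 semitones).

F##2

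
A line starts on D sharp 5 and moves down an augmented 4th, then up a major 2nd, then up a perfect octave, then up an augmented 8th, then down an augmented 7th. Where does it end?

An augmented fourth down from D#5 is A4.
A4 up a major second → B4 (2 semitones).
B4 up a perfect octave → B5 (12 semitones).
An augmented octave up from B5 is B#6.
Down an augmented seventh from B#6: C6 (12 semitones down).

C 6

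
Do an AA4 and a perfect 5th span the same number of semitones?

Both span 7 semitones: a doubly augmented fourth and a perfect fifth are the same chromatic distance.

Yes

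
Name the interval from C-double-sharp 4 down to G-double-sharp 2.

perfect eleventh

Descending from C##4 to G##2 is the same interval as ascending G##2 to C##4.
G to C spans four letter names (G-A-B-C), plus an octave: an eleventh.
Counting semitones, G##2→C##4 is 17, which is the perfect eleventh.
(Equivalently, a compound perfect fourth: a perfect fourth plus an octave.)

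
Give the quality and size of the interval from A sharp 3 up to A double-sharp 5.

A to A is the same letter name, plus 2 octaves — that makes it a fifteenth of some quality.
A perfect fifteenth would be 24 semitones; A#3 to A##5 is 25, one semitone wider, so the interval is augmented.
(Equivalently, a compound augmented octave: an augmented octave plus an octave.)

augmented fifteenth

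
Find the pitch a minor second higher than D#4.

E4

Counting two letter names up from D lands on E.
Moving 1 semitone up from D#4 (the size of a minor second) reaches E4.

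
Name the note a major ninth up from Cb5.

Counting two letter names plus an octave up from C lands on D.
A major ninth is 14 semitones; 14 semitones up from Cb5 gives Db6.

Db6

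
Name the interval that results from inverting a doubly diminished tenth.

doubly augmented sixth

First reduce the compound doubly diminished tenth to its simple form, a doubly diminished third.
The rule of nine gives the new number: 9 − 3 = 6, so a third becomes a sixth.
Quality inverts too: doubly diminished becomes doubly augmented. That makes the inversion a doubly augmented sixth.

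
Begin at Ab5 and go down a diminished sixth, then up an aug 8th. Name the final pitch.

Down a diminished sixth from Ab5: C#5 (7 semitones down).
Up an augmented octave from C#5: C##6 (13 semitones up).

C##6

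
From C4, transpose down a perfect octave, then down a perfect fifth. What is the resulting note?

F2

A perfect octave down from C4 is C3.
A perfect fifth down from C3 is F2.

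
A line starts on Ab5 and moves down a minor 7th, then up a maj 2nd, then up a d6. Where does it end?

Abb5

Ab5 down a minor seventh → Bb4 (10 semitones).
A major second up from Bb4 is C5.
C5 up a diminished sixth → Abb5 (7 semitones).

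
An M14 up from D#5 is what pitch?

Counting seven letter names plus an octave up from D lands on C.
Moving 23 semitones up from D#5 (the size of a major fourteenth) reaches C##7.

C##7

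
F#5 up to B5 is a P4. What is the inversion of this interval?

Interval numbers invert to sum to nine: 4 + 5 = 9, so a fourth inverts to a fifth.
The quality also flips — perfect stays perfect — giving a perfect fifth.

perfect 5th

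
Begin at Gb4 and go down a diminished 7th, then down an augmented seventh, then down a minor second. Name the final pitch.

Ab2

A diminished seventh down from Gb4 is A3.
Down an augmented seventh from A3: Bbb2 (12 semitones down).
Down a minor second from Bbb2: Ab2 (1 semitone down).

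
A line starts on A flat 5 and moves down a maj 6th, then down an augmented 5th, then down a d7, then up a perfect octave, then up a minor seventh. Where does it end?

Down a major sixth from Ab5: Cb5 (9 semitones down).
Cb5 down an augmented fifth → Fbb4 (8 semitones).
Fbb4 down a diminished seventh → Gb3 (9 semitones).
Up a perfect octave from Gb3: Gb4 (12 semitones up).
Gb4 up a minor seventh → Fb5 (10 semitones).

F flat 5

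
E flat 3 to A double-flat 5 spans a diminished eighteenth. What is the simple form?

diminished fourth

Take out 2 octaves (14 from the number): 18 − 14 = 4.
That makes a diminished eighteenth a compound diminished fourth — 2 octaves plus a diminished fourth.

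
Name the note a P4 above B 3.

The fourth takes the letter from B up to E.
A perfect fourth spans 5 semitones, so from B3 the target pitch is E4.

E 4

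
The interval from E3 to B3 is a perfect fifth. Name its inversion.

perfect fourth

Interval numbers invert to sum to nine: 5 + 4 = 9, so a fifth inverts to a fourth.
The quality also flips — perfect stays perfect — giving a perfect fourth.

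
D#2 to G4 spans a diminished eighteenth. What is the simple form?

diminished fourth

Subtracting seven from the interval number removes an octave: 18 − 14 = 4.
Quality carries through unchanged, so the simple form is a diminished fourth.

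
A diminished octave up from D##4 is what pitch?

For an octave the letter name doesn't change: still D, an octave up.
Moving 11 semitones up from D##4 (the size of a diminished octave) reaches D#5.

D#5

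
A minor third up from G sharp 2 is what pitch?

B 2

Three letter names up from G: B.
A minor third is 3 semitones; 3 semitones up from G#2 gives B2.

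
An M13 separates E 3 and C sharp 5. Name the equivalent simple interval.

Each octave removed subtracts seven from the number: 13 − 7 = 6.
That makes a major thirteenth a compound major sixth — an octave plus a major sixth.

major 6th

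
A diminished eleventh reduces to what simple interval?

diminished 4th

Each octave removed subtracts seven from the number: 11 − 7 = 4.
Quality carries through unchanged, so the simple form is a diminished fourth.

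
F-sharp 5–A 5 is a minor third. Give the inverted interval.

major sixth

Inverted interval numbers add to nine, so a third pairs with a sixth (3 + 6 = 9).
The quality also flips — minor becomes major — giving a major sixth.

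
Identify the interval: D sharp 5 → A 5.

diminished fifth

D to A spans five letter names (D-E-F-G-A) — that makes it a fifth of some quality.
D#5 to A5 spans 6 semitones — one semitone narrower than the perfect fifth (7) — giving a diminished fifth.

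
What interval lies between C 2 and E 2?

C to E spans three letter names (C-D-E), so the interval is some kind of third.
C2 to E2 is 4 semitones, matching the major third exactly, so the quality is major.

major third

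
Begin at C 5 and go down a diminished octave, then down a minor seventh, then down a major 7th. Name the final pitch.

E 2

C5 down a diminished octave → C#4 (11 semitones).
A minor seventh down from C#4 is D#3.
A major seventh down from D#3 is E2.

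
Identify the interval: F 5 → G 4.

Descending from F5 to G4 is the same interval as ascending G4 to F5.
G to F spans seven letter names (G-A-B-C-D-E-F) — that makes it a seventh of some quality.
A major seventh would be 11 semitones, but G4 to F5 is 10 — one semitone narrower, making it a minor seventh.

minor 7th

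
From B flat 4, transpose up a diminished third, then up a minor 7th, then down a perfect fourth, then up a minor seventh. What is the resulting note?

Bb4 up a diminished third → Dbb5 (2 semitones).
A minor seventh up from Dbb5 is Cbb6.
Cbb6 down a perfect fourth → Gbb5 (5 semitones).
Gbb5 up a minor seventh → Fbb6 (10 semitones).

F double-flat 6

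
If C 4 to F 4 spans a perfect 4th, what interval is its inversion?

The rule of nine gives the new number: 9 − 4 = 5, so a fourth becomes a fifth.
The quality also flips — perfect stays perfect — giving a perfect fifth.

perfect fifth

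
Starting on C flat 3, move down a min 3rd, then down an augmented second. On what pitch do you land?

G double-flat 2

Down a minor third from Cb3: Ab2 (3 semitones down).
Down an augmented second from Ab2: Gbb2 (3 semitones down).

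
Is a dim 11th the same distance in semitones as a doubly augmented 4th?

No

A diminished eleventh is 16 semitones but a doubly augmented fourth is 7 semitones — different sizes.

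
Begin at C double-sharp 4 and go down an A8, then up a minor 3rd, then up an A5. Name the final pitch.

C##4 down an augmented octave → C#3 (13 semitones).
C#3 up a minor third → E3 (3 semitones).
An augmented fifth up from E3 is B#3.

B sharp 3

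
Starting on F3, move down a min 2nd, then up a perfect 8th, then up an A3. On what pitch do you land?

F3 down a minor second → E3 (1 semitone).
A perfect octave up from E3 is E4.
E4 up an augmented third → G##4 (5 semitones).

G##4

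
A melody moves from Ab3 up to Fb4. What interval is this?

A to F spans six letter names (A-B-C-D-E-F): a sixth.
A major sixth would be 9 semitones, but Ab3 to Fb4 is 8 — one semitone narrower, making it a minor sixth.

minor sixth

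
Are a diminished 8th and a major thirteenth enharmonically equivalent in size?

No

A diminished octave is 11 semitones but a major thirteenth is 21 semitones — different sizes.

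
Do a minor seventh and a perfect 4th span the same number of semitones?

No

A minor seventh is 10 semitones but a perfect fourth is 5 semitones — different sizes.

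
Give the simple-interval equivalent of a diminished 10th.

Subtracting seven from the interval number removes an octave: 10 − 7 = 3.
Quality carries through unchanged, so the simple form is a diminished third.

diminished third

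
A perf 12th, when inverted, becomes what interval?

P4

First reduce the compound perfect twelfth to its simple form, a perfect fifth.
The rule of nine gives the new number: 9 − 5 = 4, so a fifth becomes a fourth.
Quality inverts too: perfect stays perfect. That makes the inversion a perfect fourth.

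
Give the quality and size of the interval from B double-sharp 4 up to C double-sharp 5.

B to C spans two letter names (B-C) — that makes it a second of some quality.
At 1 semitone, B##4→C##5 falls one short of a major second: minor.

minor 2nd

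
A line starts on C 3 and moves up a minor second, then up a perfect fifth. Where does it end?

A flat 3

A minor second up from C3 is Db3.
Db3 up a perfect fifth → Ab3 (7 semitones).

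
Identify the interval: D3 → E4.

D to E spans two letter names (D-E), plus an octave, so the interval is some kind of ninth.
The major ninth spans 14 semitones, and D3 to E4 is exactly 14 semitones — so this is a major ninth.
(Equivalently, a compound major second: a major second plus an octave.)

M9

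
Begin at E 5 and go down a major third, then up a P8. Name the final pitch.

E5 down a major third → C5 (4 semitones).
A perfect octave up from C5 is C6.

C 6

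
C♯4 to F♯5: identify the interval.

perfect eleventh

C to F spans four letter names (C-D-E-F), plus an octave: an eleventh.
The perfect eleventh spans 17 semitones, and C#4 to F#5 is exactly 17 semitones — so this is a perfect eleventh.
(Equivalently, a compound perfect fourth: a perfect fourth plus an octave.)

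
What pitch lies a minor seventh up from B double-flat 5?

The seventh takes the letter from B up to A.
Moving 10 semitones up from Bbb5 (the size of a minor seventh) reaches Abb6.

A double-flat 6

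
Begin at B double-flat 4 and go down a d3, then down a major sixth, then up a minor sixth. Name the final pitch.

Bbb4 down a diminished third → G4 (2 semitones).
G4 down a major sixth → Bb3 (9 semitones).
A minor sixth up from Bb3 is Gb4.

G flat 4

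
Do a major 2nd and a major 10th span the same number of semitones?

A major second is 2 semitones but a major tenth is 16 semitones — different sizes.

No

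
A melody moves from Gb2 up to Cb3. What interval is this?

G to C spans four letter names (G-A-B-C): a fourth.
The perfect fourth spans 5 semitones, and Gb2 to Cb3 is exactly 5 semitones — so this is a perfect fourth.

perfect 4th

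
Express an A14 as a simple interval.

augmented seventh

Each octave removed subtracts seven from the number: 14 − 7 = 7.
That makes an augmented fourteenth a compound augmented seventh — an octave plus an augmented seventh.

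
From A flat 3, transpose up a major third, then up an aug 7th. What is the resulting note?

Ab3 up a major third → C4 (4 semitones).
C4 up an augmented seventh → B#4 (12 semitones).

B sharp 4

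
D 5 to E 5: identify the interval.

major second

D to E spans two letter names (D-E): a second.
The major second spans 2 semitones, and D5 to E5 is exactly 2 semitones — so this is a major second.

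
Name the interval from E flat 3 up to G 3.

E to G spans three letter names (E-F-G), so the interval is some kind of third.
The major third spans 4 semitones, and Eb3 to G3 is exactly 4 semitones — so this is a major third.

major 3rd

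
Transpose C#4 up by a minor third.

Counting three letter names up from C lands on E.
A minor third spans 3 semitones, so from C#4 the target pitch is E4.

E4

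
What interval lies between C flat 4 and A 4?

augmented sixth

C to A spans six letter names (C-D-E-F-G-A) — that makes it a sixth of some quality.
The major sixth is 9 semitones; here we have 10, one semitone wider: augmented.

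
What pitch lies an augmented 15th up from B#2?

A fifteenth keeps the letter name B, two octaves up from B.
Moving 25 semitones up from B#2 (the size of an augmented fifteenth) reaches B##4.

B##4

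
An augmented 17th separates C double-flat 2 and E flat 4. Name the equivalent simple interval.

Subtracting seven from the interval number removes an octave: 17 − 14 = 3.
So an augmented seventeenth is 2 octaves plus an augmented third. The quality is unchanged.

A3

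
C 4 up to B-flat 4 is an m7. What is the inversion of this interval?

major second

Interval numbers invert to sum to nine: 7 + 2 = 9, so a seventh inverts to a second.
And minor becomes major under inversion, so we get a major second.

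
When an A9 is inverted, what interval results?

diminished 7th

First reduce the compound augmented ninth to its simple form, an augmented second.
Interval numbers invert to sum to nine: 2 + 7 = 9, so a second inverts to a seventh.
Quality inverts too: augmented becomes diminished. That makes the inversion a diminished seventh.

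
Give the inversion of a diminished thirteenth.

A3

First reduce the compound diminished thirteenth to its simple form, a diminished sixth.
Interval numbers invert to sum to nine: 6 + 3 = 9, so a sixth inverts to a third.
And diminished becomes augmented under inversion, so we get an augmented third.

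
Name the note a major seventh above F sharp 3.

Counting seven letter names up from F lands on E.
A major seventh is 11 semitones; 11 semitones up from F#3 gives E#4.

E sharp 4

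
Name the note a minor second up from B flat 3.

C flat 4

Counting two letter names up from B lands on C.
A minor second spans 1 semitone, so from Bb3 the target pitch is Cb4.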